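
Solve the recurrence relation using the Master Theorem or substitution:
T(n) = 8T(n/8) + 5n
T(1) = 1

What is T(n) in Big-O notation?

By Master Theorem: a=8, b=8, f(n)=5n. Since log_8(8) = 1 and f(n) = Θ(n^1), Case 2 applies. T(n) = O(n log n).

Answer: O(n log n)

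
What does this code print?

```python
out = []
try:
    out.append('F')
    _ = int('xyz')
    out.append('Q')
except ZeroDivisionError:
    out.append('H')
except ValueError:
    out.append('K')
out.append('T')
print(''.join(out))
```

Execution trace: 'F' (try body) → 'K' (except ValueError) → 'T' (after the try/except). Output: FKT

Answer: FKT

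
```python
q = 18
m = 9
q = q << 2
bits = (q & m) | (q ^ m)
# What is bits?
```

Trace:
`q = 18` → q = 18
`m = 9` → m = 9
`q = q << 2` → q = 72
`bits = (q & m) | (q ^ m)` → bits = 73
So bits = 73

Answer: 73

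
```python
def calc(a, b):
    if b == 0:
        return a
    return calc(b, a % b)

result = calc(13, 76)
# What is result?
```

calc(13, 76) -> calc(76, 13) -> calc(13, 11) -> calc(11, 2) -> calc(2, 1) -> calc(1, 0) -> 1

Answer: 1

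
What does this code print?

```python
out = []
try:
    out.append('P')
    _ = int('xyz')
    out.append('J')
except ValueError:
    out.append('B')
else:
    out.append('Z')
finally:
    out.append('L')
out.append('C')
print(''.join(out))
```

Execution trace: 'P' (try body) → 'B' (except ValueError) → 'L' (finally) → 'C' (after the try/except). Output: PBLC

Answer: PBLC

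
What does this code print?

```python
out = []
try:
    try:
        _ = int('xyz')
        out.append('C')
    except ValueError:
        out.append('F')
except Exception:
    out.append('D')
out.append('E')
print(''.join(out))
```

Execution trace: 'F' (inner except ValueError) → 'E' (after the try/except). Output: FE

Answer: FE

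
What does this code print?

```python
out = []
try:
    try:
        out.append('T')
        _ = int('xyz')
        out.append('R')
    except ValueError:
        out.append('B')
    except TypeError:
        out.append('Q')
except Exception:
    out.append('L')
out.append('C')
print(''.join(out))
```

Execution trace: 'T' (inner try body) → 'B' (inner except ValueError) → 'C' (after the try/except). Output: TBC

Answer: TBC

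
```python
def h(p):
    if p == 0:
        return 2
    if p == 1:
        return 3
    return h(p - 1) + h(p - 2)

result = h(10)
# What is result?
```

Build up from base cases: h(0)=2, h(1)=3, h(2)=5, h(3)=8, h(4)=13, h(5)=21, h(6)=34, ..., h(10)=233

Answer: 233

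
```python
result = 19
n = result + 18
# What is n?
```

Trace:
`result = 19` → result = 19
`n = result + 18` → n = 37
So n = 37

Answer: 37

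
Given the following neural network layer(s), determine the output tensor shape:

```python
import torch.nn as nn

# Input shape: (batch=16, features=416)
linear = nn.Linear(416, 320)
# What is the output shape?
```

Input: (16, 416) -> Output: (16, 320)

Answer: (16, 320)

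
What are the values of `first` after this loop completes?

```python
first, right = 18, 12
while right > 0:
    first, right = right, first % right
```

GCD of 18 and 12
`first` takes the values: 18 → 12 → 6

Answer: 6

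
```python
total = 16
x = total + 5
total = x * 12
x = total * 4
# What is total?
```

Trace:
`total = 16` → total = 16
`x = total + 5` → x = 21
`total = x * 12` → total = 252
`x = total * 4` → x = 1008
So total = 252

Answer: 252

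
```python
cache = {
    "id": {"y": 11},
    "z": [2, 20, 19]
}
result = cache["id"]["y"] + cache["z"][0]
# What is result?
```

Trace:
`cache = { ...` → cache = {'id': {'y': 11}, 'z': [2, 20, 19]}
`result = cache["id"]["y"] + cache["z"][0]` → result = 13
So result = 13

Answer: 13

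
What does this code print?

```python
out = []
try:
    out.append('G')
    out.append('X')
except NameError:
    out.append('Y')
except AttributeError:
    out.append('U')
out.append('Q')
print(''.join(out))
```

Execution trace: 'G' (try body) → 'X' (try body, no exception) → 'Q' (after the try/except). Output: GXQ

Answer: GXQ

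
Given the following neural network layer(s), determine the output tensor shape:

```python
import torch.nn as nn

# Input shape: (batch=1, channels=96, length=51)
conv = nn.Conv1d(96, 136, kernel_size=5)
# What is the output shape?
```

Input: (1, 96, 51) -> Output: (1, 136, 47)

Answer: (1, 136, 47)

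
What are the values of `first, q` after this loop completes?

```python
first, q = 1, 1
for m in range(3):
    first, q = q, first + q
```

Fibonacci: after 3 iterations
`first, q` takes the values: (1, 1) → (1, 2) → (2, 3) → (3, 5)

Answer: 3, 5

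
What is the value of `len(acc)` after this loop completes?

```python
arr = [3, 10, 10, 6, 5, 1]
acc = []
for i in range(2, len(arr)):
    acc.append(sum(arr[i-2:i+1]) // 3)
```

Number of 3-element averages
`acc` takes the values: [] → [7] → [7, 8] → [7, 8, 7] → [7, 8, 7, 4]
So `len(acc)` = 4

Answer: 4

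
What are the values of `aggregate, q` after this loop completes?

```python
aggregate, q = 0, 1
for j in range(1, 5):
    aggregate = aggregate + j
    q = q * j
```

Sum and factorial of 1 to 4
`aggregate, q` takes the values: (0, 1) → (1, 1) → (3, 1) → (3, 2) → (6, 2) → (6, 6) → (10, 6) → (10, 24)

Answer: 10, 24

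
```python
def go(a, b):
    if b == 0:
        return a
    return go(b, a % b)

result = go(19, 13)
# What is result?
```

go(19, 13) -> go(13, 6) -> go(6, 1) -> go(1, 0) -> 1

Answer: 1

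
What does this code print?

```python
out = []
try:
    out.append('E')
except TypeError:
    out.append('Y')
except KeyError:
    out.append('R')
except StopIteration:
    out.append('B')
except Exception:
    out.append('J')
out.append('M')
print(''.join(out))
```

Execution trace: 'E' (try body, no exception) → 'M' (after the try/except). Output: EM

Answer: EM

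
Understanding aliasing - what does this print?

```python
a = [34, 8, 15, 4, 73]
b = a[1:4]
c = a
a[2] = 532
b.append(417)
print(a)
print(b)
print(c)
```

Key concept: slice vs alias.
Step by step:
`a = [34, 8, 15, 4, 73]` → a = [34, 8, 15, 4, 73]
`b = a[1:4]` → b = [8, 15, 4]
`c = a` → c = [34, 8, 15, 4, 73] (same object as a)
`a[2] = 532` → a = [34, 8, 532, 4, 73] (same object as c); c = [34, 8, 532, 4, 73] (same object as a)
`b.append(417)` → b = [8, 15, 4, 417]
`print(a)` → prints [34, 8, 532, 4, 73]
`print(b)` → prints [8, 15, 4, 417]
`print(c)` → prints [34, 8, 532, 4, 73]

Answer:
[34, 8, 532, 4, 73]
[8, 15, 4, 417]
[34, 8, 532, 4, 73]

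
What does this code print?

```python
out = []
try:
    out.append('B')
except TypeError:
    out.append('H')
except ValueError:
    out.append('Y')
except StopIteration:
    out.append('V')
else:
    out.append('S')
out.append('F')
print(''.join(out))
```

Execution trace: 'B' (try body, no exception) → 'S' (else) → 'F' (after the try/except). Output: BSF

Answer: BSF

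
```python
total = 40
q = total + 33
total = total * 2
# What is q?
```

Trace:
`total = 40` → total = 40
`q = total + 33` → q = 73
`total = total * 2` → total = 80
So q = 73

Answer: 73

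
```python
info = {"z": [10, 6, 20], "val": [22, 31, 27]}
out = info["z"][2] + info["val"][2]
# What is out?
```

Trace:
`info = {"z": [10, 6, 20], "val": [22, 31, 27]}` → info = {'z': [10, 6, 20], 'val': [22, 31, 27]}
`out = info["z"][2] + info["val"][2]` → out = 47
So out = 47

Answer: 47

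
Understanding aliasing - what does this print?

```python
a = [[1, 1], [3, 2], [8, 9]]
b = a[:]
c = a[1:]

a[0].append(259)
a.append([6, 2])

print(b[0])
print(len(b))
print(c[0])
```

Key concept: slice with nested mutation.
Step by step:
`a = [[1, 1], [3, 2], [8, 9]]` → a = [[1, 1], [3, 2], [8, 9]]
`b = a[:]` → b = [[1, 1], [3, 2], [8, 9]]
`c = a[1:]` → c = [[3, 2], [8, 9]]
`a[0].append(259)` → a = [[1, 1, 259], [3, 2], [8, 9]]; b = [[1, 1, 259], [3, 2], [8, 9]]
`a.append([6, 2])` → a = [[1, 1, 259], [3, 2], [8, 9], [6, 2]]
`print(b[0])` → prints [1, 1, 259]
`print(len(b))` → prints 3
`print(c[0])` → prints [3, 2]

Answer:
[1, 1, 259]
3
[3, 2]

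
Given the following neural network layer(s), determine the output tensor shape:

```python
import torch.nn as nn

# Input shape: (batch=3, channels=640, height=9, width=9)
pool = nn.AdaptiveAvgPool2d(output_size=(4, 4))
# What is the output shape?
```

Input: (3, 640, 9, 9) -> Output: (3, 640, 4, 4)

Answer: (3, 640, 4, 4)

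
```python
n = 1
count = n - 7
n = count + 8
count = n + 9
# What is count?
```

Trace:
`n = 1` → n = 1
`count = n - 7` → count = -6
`n = count + 8` → n = 2
`count = n + 9` → count = 11
So count = 11

Answer: 11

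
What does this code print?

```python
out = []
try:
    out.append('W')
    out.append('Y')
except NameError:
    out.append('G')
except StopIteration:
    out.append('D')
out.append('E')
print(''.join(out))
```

Execution trace: 'W' (try body) → 'Y' (try body, no exception) → 'E' (after the try/except). Output: WYE

Answer: WYE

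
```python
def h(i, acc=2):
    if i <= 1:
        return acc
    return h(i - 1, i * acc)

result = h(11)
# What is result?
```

Accumulator trace (n, acc): (11, 2) -> (10, 22) -> (9, 220) -> (8, 1980) -> (7, 15840) -> (6, 110880) -> (5, 665280) -> (4, 3326400) -> (3, 13305600) -> (2, 39916800) -> (1, 79833600) -> return 79833600

Answer: 79833600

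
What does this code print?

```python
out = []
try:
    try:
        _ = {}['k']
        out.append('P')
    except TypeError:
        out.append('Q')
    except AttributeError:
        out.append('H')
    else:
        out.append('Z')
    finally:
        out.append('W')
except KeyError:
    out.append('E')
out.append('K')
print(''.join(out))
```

Execution trace: 'W' (finally) → 'E' (outer except KeyError) → 'K' (after the try/except). Output: WEK

Answer: WEK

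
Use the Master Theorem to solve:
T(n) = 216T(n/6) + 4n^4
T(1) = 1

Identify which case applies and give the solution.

a=216, b=6, f(n)=4n^4. log_6(216) = 3. Since c=4 > 3 and the regularity condition holds (216(n/6)^4 = (216/6^4)n^4 with 216/6^4 < 1), Case 3 applies: T(n) = Θ(f(n)) = O(n^4).

Answer: O(n^4) - Case 3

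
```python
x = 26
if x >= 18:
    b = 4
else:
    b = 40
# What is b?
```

Trace:
`x = 26` → x = 26
`if x >= 18: ...` → x >= 18 is True → b = 4
So b = 4

Answer: 4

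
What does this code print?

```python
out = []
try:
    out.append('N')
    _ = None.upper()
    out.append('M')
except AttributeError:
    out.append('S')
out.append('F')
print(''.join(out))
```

Execution trace: 'N' (try body) → 'S' (except AttributeError) → 'F' (after the try/except). Output: NSF

Answer: NSF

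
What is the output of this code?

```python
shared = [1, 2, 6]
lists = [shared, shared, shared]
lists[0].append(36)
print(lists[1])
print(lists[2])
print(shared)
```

Key concept: list of same reference.
Step by step:
`shared = [1, 2, 6]` → shared = [1, 2, 6]
`lists = [shared, shared, shared]` → lists = [[1, 2, 6], [1, 2, 6], [1, 2, 6]]
`lists[0].append(36)` → shared = [1, 2, 6, 36]; lists = [[1, 2, 6, 36], [1, 2, 6, 36], [1, 2, 6, 36]]
`print(lists[1])` → prints [1, 2, 6, 36]
`print(lists[2])` → prints [1, 2, 6, 36]
`print(shared)` → prints [1, 2, 6, 36]

Answer:
[1, 2, 6, 36]
[1, 2, 6, 36]
[1, 2, 6, 36]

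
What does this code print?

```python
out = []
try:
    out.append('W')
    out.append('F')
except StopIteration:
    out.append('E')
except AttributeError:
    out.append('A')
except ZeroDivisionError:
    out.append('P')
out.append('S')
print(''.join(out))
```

Execution trace: 'W' (try body) → 'F' (try body, no exception) → 'S' (after the try/except). Output: WFS

Answer: WFS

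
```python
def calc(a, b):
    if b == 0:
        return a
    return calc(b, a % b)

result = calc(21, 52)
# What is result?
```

calc(21, 52) -> calc(52, 21) -> calc(21, 10) -> calc(10, 1) -> calc(1, 0) -> 1

Answer: 1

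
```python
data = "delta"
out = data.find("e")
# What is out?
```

Trace:
`data = "delta"` → data = 'delta'
`out = data.find("e")` → out = 1
So out = 1

Answer: 1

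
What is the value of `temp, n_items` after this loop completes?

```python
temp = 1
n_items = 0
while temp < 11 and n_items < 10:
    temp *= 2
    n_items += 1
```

Double until >= 11 or 10 iterations
`temp, n_items` takes the values: (1, 0) → (2, 0) → (2, 1) → (4, 1) → (4, 2) → (8, 2) → (8, 3) → (16, 3) → (16, 4)

Answer: 16, 4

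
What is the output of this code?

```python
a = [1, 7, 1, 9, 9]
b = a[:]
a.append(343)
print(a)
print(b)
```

Key concept: slice [:] creates copy.
Step by step:
`a = [1, 7, 1, 9, 9]` → a = [1, 7, 1, 9, 9]
`b = a[:]` → b = [1, 7, 1, 9, 9]
`a.append(343)` → a = [1, 7, 1, 9, 9, 343]
`print(a)` → prints [1, 7, 1, 9, 9, 343]
`print(b)` → prints [1, 7, 1, 9, 9]

Answer:
[1, 7, 1, 9, 9, 343]
[1, 7, 1, 9, 9]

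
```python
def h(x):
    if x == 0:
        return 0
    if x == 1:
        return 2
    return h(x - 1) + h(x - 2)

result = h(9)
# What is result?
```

Build up from base cases: h(0)=0, h(1)=2, h(2)=2, h(3)=4, h(4)=6, h(5)=10, h(6)=16, ..., h(9)=68

Answer: 68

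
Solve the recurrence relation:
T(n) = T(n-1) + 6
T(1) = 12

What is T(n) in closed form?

Unrolling: T(n) = T(1) + 6·(n-1) = 12 + 6(n-1) = 6n + 6.

Answer: T(n) = 6n + 6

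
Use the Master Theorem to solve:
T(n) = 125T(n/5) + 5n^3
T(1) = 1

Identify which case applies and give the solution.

a=125, b=5, f(n)=5n^3. log_5(125) = 3. Since c=3 = 3, Case 2 applies: T(n) = Θ(n^log_b(a) · log n) = O(n^3 log n).

Answer: O(n^3 log n) - Case 2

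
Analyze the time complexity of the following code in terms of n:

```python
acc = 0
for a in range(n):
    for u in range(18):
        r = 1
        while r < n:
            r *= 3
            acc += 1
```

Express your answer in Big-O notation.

Each loop level contributes: n × 1 × log n. Multiplying the contributions gives O(n log n).

Answer: O(n log n)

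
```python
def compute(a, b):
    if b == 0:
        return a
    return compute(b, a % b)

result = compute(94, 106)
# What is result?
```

compute(94, 106) -> compute(106, 94) -> compute(94, 12) -> compute(12, 10) -> compute(10, 2) -> compute(2, 0) -> 2

Answer: 2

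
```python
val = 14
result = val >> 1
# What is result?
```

Trace:
`val = 14` → val = 14
`result = val >> 1` → result = 7
So result = 7

Answer: 7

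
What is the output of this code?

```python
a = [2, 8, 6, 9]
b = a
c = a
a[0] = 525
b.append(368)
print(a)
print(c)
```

Key concept: multiple aliases.
Step by step:
`a = [2, 8, 6, 9]` → a = [2, 8, 6, 9]
`b = a` → b = [2, 8, 6, 9] (same object as a)
`c = a` → c = [2, 8, 6, 9] (same object as a, b)
`a[0] = 525` → a = [525, 8, 6, 9] (same object as b, c); b = [525, 8, 6, 9] (same object as a, c); c = [525, 8, 6, 9] (same object as a, b)
`b.append(368)` → a = [525, 8, 6, 9, 368] (same object as b, c); b = [525, 8, 6, 9, 368] (same object as a, c); c = [525, 8, 6, 9, 368] (same object as a, b)
`print(a)` → prints [525, 8, 6, 9, 368]
`print(c)` → prints [525, 8, 6, 9, 368]

Answer:
[525, 8, 6, 9, 368]
[525, 8, 6, 9, 368]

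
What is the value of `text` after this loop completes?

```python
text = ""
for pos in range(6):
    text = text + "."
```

Repeat '.' 6 times
`text` takes the values: "" → "." → ".." → "..." → "...." → "....." → "......"

Answer: "......"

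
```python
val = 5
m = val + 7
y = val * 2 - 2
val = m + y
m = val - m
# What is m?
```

Trace:
`val = 5` → val = 5
`m = val + 7` → m = 12
`y = val * 2 - 2` → y = 8
`val = m + y` → val = 20
`m = val - m` → m = 8
So m = 8

Answer: 8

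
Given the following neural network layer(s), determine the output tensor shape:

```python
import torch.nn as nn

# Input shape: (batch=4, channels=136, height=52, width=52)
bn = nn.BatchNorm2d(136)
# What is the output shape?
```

Input: (4, 136, 52, 52) -> Output: (4, 136, 52, 52)

Answer: (4, 136, 52, 52)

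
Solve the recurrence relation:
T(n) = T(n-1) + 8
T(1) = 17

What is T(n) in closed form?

Unrolling: T(n) = T(1) + 8·(n-1) = 17 + 8(n-1) = 8n + 9.

Answer: T(n) = 8n + 9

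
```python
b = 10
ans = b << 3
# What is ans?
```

Trace:
`b = 10` → b = 10
`ans = b << 3` → ans = 80
So ans = 80

Answer: 80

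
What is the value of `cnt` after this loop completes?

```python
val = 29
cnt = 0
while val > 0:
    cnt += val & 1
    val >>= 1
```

Count set bits in 29 (binary: 0b11101)
`cnt` takes the values: 0 → 1 → 2 → 3 → 4

Answer: 4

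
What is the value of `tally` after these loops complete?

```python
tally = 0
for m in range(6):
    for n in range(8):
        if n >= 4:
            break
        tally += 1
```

Inner breaks at 4, outer runs 6 times
`tally` takes the values: 0 → 1 → 2 → 3 → 4 → 5 → 6 → 7 → 8 → 9 → 10 → 11 → 12 → 13 → 14 → 15 → 16 → 17 → 18 → 19 → 20 → 21 → 22 → 23 → 24

Answer: 24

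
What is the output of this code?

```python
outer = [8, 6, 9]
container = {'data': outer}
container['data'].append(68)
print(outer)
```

Key concept: dict holds reference to list.
Step by step:
`outer = [8, 6, 9]` → outer = [8, 6, 9]
`container = {'data': outer}` → container = {'data': [8, 6, 9]}
`container['data'].append(68)` → outer = [8, 6, 9, 68]; container = {'data': [8, 6, 9, 68]}
`print(outer)` → prints [8, 6, 9, 68]

Answer: [8, 6, 9, 68]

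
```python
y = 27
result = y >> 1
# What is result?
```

Trace:
`y = 27` → y = 27
`result = y >> 1` → result = 13
So result = 13

Answer: 13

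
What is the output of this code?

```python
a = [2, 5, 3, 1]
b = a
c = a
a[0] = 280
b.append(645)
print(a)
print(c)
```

Key concept: multiple aliases.
Step by step:
`a = [2, 5, 3, 1]` → a = [2, 5, 3, 1]
`b = a` → b = [2, 5, 3, 1] (same object as a)
`c = a` → c = [2, 5, 3, 1] (same object as a, b)
`a[0] = 280` → a = [280, 5, 3, 1] (same object as b, c); b = [280, 5, 3, 1] (same object as a, c); c = [280, 5, 3, 1] (same object as a, b)
`b.append(645)` → a = [280, 5, 3, 1, 645] (same object as b, c); b = [280, 5, 3, 1, 645] (same object as a, c); c = [280, 5, 3, 1, 645] (same object as a, b)
`print(a)` → prints [280, 5, 3, 1, 645]
`print(c)` → prints [280, 5, 3, 1, 645]

Answer:
[280, 5, 3, 1, 645]
[280, 5, 3, 1, 645]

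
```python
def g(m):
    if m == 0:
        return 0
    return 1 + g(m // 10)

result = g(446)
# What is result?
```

Count of digits of 446: 3

Answer: 3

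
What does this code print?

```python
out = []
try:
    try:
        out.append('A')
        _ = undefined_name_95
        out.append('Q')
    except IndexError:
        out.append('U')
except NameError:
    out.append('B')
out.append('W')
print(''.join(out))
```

Execution trace: 'A' (inner try body) → 'B' (outer except NameError) → 'W' (after the try/except). Output: ABW

Answer: ABW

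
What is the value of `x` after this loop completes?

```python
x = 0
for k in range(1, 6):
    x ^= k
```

XOR of 1 to 5
`x` takes the values: 0 → 1 → 3 → 0 → 4 → 1

Answer: 1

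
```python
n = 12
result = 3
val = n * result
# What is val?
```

Trace:
`n = 12` → n = 12
`result = 3` → result = 3
`val = n * result` → val = 36
So val = 36

Answer: 36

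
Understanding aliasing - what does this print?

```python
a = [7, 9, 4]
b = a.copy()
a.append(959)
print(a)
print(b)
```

Key concept: list.copy() creates independent copy.
Step by step:
`a = [7, 9, 4]` → a = [7, 9, 4]
`b = a.copy()` → b = [7, 9, 4]
`a.append(959)` → a = [7, 9, 4, 959]
`print(a)` → prints [7, 9, 4, 959]
`print(b)` → prints [7, 9, 4]

Answer:
[7, 9, 4, 959]
[7, 9, 4]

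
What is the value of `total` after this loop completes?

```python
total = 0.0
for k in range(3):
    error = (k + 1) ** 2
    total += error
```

Sum of squared losses 1² + 2² + ... + 3²
`total` takes the values: 0.0 → 1.0 → 5.0 → 14.0

Answer: 14.0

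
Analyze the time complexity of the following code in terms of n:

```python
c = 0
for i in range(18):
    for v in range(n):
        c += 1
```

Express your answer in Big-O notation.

Each loop level contributes: 1 × n. Multiplying the contributions gives O(n).

Answer: O(n)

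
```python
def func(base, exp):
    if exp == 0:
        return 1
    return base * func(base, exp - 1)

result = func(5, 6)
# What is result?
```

func(5, 6) = 5 * 5 * 5 * 5 * 5 * 5 = 15625

Answer: 15625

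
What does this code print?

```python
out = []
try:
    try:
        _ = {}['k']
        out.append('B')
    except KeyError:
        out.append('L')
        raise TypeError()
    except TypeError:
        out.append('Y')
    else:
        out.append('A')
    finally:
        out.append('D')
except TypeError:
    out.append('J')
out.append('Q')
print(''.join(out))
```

Execution trace: 'L' (inner except KeyError) → 'D' (inner finally) → 'J' (outer except TypeError) → 'Q' (after the try/except). Output: LDJQ

Answer: LDJQ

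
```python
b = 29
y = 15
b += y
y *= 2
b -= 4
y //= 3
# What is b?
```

Trace:
`b = 29` → b = 29
`y = 15` → y = 15
`b += y` → b = 44
`y *= 2` → y = 30
`b -= 4` → b = 40
`y //= 3` → y = 10
So b = 40

Answer: 40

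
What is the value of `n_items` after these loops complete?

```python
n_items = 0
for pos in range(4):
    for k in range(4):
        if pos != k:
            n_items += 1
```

4² - 4 (exclude diagonal)
`n_items` takes the values: 0 → 1 → 2 → 3 → 4 → 5 → 6 → 7 → 8 → 9 → 10 → 11 → 12

Answer: 12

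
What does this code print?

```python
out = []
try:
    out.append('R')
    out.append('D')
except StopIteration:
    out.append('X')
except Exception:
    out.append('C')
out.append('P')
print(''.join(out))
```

Execution trace: 'R' (try body) → 'D' (try body, no exception) → 'P' (after the try/except). Output: RDP

Answer: RDP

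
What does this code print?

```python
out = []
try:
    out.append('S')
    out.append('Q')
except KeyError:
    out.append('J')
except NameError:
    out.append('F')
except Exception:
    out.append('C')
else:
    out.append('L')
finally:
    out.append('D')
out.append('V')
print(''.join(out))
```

Execution trace: 'S' (try body) → 'Q' (try body, no exception) → 'L' (else) → 'D' (finally) → 'V' (after the try/except). Output: SQLDV

Answer: SQLDV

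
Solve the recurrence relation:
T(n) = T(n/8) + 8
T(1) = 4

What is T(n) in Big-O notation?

Each step divides n by 8 and adds 8. After log_8(n) steps we reach T(1)=4. So T(n) = 8·log_8(n) + 4 = O(log n).

Answer: O(log n)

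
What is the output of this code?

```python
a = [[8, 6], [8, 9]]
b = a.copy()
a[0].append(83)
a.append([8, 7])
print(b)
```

Key concept: shallow copy with nested lists.
Step by step:
`a = [[8, 6], [8, 9]]` → a = [[8, 6], [8, 9]]
`b = a.copy()` → b = [[8, 6], [8, 9]]
`a[0].append(83)` → a = [[8, 6, 83], [8, 9]]; b = [[8, 6, 83], [8, 9]]
`a.append([8, 7])` → a = [[8, 6, 83], [8, 9], [8, 7]]
`print(b)` → prints [[8, 6, 83], [8, 9]]

Answer: [[8, 6, 83], [8, 9]]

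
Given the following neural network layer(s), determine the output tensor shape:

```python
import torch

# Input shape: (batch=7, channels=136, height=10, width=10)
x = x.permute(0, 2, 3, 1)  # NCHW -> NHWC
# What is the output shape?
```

Input: (7, 136, 10, 10) -> Output: (7, 10, 10, 136)

Answer: (7, 10, 10, 136)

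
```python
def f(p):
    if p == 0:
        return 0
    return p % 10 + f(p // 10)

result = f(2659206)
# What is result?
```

Sum of digits of 2659206: 6 + 0 + 2 + 9 + 5 + 6 + 2 = 30

Answer: 30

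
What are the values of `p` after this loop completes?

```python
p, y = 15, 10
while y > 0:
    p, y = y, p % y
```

GCD of 15 and 10
`p` takes the values: 15 → 10 → 5

Answer: 5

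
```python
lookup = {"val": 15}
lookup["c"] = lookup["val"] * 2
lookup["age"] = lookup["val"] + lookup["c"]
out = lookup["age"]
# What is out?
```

Trace:
`lookup = {"val": 15}` → lookup = {'val': 15}
`lookup["c"] = lookup["val"] * 2` → lookup = {'val': 15, 'c': 30}
`lookup["age"] = lookup["val"] + lookup["c"]` → lookup = {'val': 15, 'c': 30, 'age': 45}
`out = lookup["age"]` → out = 45
So out = 45

Answer: 45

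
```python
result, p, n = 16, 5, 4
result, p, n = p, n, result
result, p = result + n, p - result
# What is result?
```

Trace:
`result, p, n = 16, 5, 4` → result = 16; p = 5; n = 4
`result, p, n = p, n, result` → result = 5; p = 4; n = 16
`result, p = result + n, p - result` → result = 21; p = -1
So result = 21

Answer: 21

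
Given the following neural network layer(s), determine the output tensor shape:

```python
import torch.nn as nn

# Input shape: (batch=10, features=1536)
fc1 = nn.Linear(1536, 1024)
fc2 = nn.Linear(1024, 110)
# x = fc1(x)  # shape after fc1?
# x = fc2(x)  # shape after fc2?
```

Input: (10, 1536) -> after fc1: (10, 1024) -> Output: (10, 110)

Answer: (10, 110)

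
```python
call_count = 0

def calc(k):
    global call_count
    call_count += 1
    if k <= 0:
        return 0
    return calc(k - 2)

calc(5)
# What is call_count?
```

Linear recursion stepping by 2: 4 calls from k=5 down to ≤0.

Answer: 4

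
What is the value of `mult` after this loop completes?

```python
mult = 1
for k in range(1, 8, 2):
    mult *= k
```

Product of 1, 3, 5, ... up to 7
`mult` takes the values: 1 → 3 → 15 → 105

Answer: 105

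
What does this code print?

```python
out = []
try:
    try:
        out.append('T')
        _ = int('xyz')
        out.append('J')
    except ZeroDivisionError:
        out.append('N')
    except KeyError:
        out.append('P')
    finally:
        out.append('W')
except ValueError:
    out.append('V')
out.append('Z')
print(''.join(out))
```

Execution trace: 'T' (inner try body) → 'W' (inner finally) → 'V' (outer except ValueError) → 'Z' (after the try/except). Output: TWVZ

Answer: TWVZ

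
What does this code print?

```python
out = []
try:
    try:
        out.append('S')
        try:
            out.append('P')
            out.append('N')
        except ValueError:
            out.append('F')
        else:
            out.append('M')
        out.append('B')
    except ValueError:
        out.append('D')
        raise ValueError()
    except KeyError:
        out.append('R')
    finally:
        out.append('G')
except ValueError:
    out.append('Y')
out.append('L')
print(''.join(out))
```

Execution trace: 'S' (try body) → 'P' (inner try body) → 'N' (inner try body, no exception) → 'M' (inner else) → 'B' (try body, no exception) → 'G' (finally) → 'L' (after the try/except). Output: SPNMBGL

Answer: SPNMBGL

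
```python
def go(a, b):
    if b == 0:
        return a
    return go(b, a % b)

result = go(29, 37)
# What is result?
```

go(29, 37) -> go(37, 29) -> go(29, 8) -> go(8, 5) -> go(5, 3) -> go(3, 2) -> go(2, 1) -> go(1, 0) -> 1

Answer: 1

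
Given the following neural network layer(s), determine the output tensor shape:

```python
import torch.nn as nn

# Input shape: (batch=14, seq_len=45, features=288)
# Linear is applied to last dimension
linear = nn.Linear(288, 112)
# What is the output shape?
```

Input: (14, 45, 288) -> Output: (14, 45, 112)

Answer: (14, 45, 112)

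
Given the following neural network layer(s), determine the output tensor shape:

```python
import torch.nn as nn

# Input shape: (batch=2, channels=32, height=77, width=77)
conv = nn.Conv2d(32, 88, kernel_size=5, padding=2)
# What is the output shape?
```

Input: (2, 32, 77, 77) -> Output: (2, 88, 77, 77)

Answer: (2, 88, 77, 77)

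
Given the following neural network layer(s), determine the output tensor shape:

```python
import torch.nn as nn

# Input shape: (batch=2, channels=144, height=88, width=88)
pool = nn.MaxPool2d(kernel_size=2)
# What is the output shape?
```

Input: (2, 144, 88, 88) -> Output: (2, 144, 44, 44)

Answer: (2, 144, 44, 44)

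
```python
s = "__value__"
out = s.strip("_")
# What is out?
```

Trace:
`s = "__value__"` → s = '__value__'
`out = s.strip("_")` → out = 'value'
So out = 'value'

Answer: 'value'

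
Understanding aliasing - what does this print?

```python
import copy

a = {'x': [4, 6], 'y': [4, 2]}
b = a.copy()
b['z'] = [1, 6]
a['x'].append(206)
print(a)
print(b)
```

Key concept: shallow copy of dict with mutable values.
Step by step:
`a = {'x': [4, 6], 'y': [4, 2]}` → a = {'x': [4, 6], 'y': [4, 2]}
`b = a.copy()` → b = {'x': [4, 6], 'y': [4, 2]}
`b['z'] = [1, 6]` → b = {'x': [4, 6], 'y': [4, 2], 'z': [1, 6]}
`a['x'].append(206)` → a = {'x': [4, 6, 206], 'y': [4, 2]}; b = {'x': [4, 6, 206], 'y': [4, 2], 'z': [1, 6]}
`print(a)` → prints {'x': [4, 6, 206], 'y': [4, 2]}
`print(b)` → prints {'x': [4, 6, 206], 'y': [4, 2], 'z': [1, 6]}

Answer:
{'x': [4, 6, 206], 'y': [4, 2]}
{'x': [4, 6, 206], 'y': [4, 2], 'z': [1, 6]}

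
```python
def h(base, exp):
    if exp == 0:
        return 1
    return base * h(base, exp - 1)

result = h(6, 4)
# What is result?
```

h(6, 4) = 6 * 6 * 6 * 6 = 1296

Answer: 1296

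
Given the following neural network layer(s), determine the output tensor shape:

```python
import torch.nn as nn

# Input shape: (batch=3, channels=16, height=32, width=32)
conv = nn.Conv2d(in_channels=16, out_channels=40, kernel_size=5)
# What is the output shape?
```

Input: (3, 16, 32, 32) -> Output: (3, 40, 28, 28)

Answer: (3, 40, 28, 28)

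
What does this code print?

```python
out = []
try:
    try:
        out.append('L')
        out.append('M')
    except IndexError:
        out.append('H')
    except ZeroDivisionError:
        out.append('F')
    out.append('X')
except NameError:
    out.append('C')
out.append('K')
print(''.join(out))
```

Execution trace: 'L' (inner try body) → 'M' (inner try body, no exception) → 'X' (try body, no exception) → 'K' (after the try/except). Output: LMXK

Answer: LMXK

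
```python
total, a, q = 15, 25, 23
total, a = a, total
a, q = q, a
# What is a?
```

Trace:
`total, a, q = 15, 25, 23` → total = 15; a = 25; q = 23
`total, a = a, total` → total = 25; a = 15
`a, q = q, a` → a = 23; q = 15
So a = 23

Answer: 23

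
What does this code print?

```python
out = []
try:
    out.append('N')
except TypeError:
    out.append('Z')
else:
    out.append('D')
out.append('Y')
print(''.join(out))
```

Execution trace: 'N' (try body, no exception) → 'D' (else) → 'Y' (after the try/except). Output: NDY

Answer: NDY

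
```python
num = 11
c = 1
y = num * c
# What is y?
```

Trace:
`num = 11` → num = 11
`c = 1` → c = 1
`y = num * c` → y = 11
So y = 11

Answer: 11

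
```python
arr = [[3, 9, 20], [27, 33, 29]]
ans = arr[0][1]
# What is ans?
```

Trace:
`arr = [[3, 9, 20], [27, 33, 29]]` → arr = [[3, 9, 20], [27, 33, 29]]
`ans = arr[0][1]` → ans = 9
So ans = 9

Answer: 9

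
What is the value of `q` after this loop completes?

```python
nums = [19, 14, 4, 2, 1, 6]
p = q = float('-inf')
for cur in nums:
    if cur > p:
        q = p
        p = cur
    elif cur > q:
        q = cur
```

Second largest (with repeats) in [19, 14, 4, 2, 1, 6]
`q` takes the values: -inf → 14

Answer: 14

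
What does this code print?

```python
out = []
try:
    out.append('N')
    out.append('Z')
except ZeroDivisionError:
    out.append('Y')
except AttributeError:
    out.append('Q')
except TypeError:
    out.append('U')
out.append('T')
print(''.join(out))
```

Execution trace: 'N' (try body) → 'Z' (try body, no exception) → 'T' (after the try/except). Output: NZT

Answer: NZT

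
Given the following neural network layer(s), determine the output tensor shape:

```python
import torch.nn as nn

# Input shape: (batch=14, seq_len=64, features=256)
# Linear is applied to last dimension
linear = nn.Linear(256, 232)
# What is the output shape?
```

Input: (14, 64, 256) -> Output: (14, 64, 232)

Answer: (14, 64, 232)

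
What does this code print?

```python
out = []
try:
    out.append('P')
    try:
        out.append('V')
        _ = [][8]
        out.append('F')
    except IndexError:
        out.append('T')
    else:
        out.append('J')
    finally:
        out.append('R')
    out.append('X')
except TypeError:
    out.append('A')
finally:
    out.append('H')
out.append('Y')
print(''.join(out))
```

Execution trace: 'P' (try body) → 'V' (inner try body) → 'T' (inner except IndexError) → 'R' (inner finally) → 'X' (try body, no exception) → 'H' (finally) → 'Y' (after the try/except). Output: PVTRXHY

Answer: PVTRXHY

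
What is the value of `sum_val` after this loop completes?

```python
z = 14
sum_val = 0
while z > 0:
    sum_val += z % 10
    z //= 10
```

Sum digits of 14
`sum_val` takes the values: 0 → 4 → 5

Answer: 5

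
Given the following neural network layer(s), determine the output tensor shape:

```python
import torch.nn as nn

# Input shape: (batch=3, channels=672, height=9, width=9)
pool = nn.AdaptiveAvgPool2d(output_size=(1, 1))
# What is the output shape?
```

Input: (3, 672, 9, 9) -> Output: (3, 672, 1, 1)

Answer: (3, 672, 1, 1)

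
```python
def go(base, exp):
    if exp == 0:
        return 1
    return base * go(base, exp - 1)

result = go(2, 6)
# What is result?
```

go(2, 6) = 2 * 2 * 2 * 2 * 2 * 2 = 64

Answer: 64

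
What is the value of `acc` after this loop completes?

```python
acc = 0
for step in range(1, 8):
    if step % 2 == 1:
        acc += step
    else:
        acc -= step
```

Add odd, subtract even
`acc` takes the values: 0 → 1 → -1 → 2 → -2 → 3 → -3 → 4

Answer: 4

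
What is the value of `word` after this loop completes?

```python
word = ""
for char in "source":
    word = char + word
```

Reverse 'source'
`word` takes the values: "" → "s" → "os" → "uos" → "ruos" → "cruos" → "ecruos"

Answer: "ecruos"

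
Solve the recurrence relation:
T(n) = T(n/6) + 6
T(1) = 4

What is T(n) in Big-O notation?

Each step divides n by 6 and adds 6. After log_6(n) steps we reach T(1)=4. So T(n) = 6·log_6(n) + 4 = O(log n).

Answer: O(log n)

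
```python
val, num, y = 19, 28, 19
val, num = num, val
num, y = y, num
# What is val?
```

Trace:
`val, num, y = 19, 28, 19` → val = 19; num = 28; y = 19
`val, num = num, val` → val = 28; num = 19
`num, y = y, num` → num = 19; y = 19
So val = 28

Answer: 28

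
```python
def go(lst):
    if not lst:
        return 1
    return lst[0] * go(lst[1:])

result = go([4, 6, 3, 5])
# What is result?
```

Product over [4, 6, 3, 5] = 4 * 6 * 3 * 5 = 360

Answer: 360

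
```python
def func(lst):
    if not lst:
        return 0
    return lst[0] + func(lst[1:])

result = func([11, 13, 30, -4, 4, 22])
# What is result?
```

11 + 13 + 30 + (-4) + 4 + 22 + 0 = 76

Answer: 76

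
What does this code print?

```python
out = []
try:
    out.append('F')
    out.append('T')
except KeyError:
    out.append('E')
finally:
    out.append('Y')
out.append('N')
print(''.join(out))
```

Execution trace: 'F' (try body) → 'T' (try body, no exception) → 'Y' (finally) → 'N' (after the try/except). Output: FTYN

Answer: FTYN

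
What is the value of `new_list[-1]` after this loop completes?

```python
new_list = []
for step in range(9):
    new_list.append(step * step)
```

Last element of squares 0 to 8
`new_list` takes the values: [] → [0] → [0, 1] → [0, 1, 4] → [0, 1, 4, 9] → [0, 1, 4, 9, 16] → [0, 1, 4, 9, 16, 25] → [0, 1, 4, 9, 16, 25, 36] → [0, 1, 4, 9, 16, 25, 36, 49] → [0, 1, 4, 9, 16, 25, 36, 49, 64]
So `new_list[-1]` = 64

Answer: 64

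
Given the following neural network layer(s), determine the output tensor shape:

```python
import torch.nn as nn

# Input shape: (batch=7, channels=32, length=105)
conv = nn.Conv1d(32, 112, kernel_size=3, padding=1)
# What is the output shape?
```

Input: (7, 32, 105) -> Output: (7, 112, 105)

Answer: (7, 112, 105)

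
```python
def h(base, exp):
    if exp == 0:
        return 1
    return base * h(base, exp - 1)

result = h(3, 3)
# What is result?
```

h(3, 3) = 3 * 3 * 3 = 27

Answer: 27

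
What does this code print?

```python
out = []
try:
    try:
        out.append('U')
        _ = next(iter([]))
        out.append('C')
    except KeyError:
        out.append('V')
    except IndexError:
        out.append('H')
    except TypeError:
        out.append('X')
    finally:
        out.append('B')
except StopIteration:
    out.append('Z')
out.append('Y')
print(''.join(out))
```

Execution trace: 'U' (try body) → 'B' (finally) → 'Z' (outer except StopIteration) → 'Y' (after the try/except). Output: UBZY

Answer: UBZY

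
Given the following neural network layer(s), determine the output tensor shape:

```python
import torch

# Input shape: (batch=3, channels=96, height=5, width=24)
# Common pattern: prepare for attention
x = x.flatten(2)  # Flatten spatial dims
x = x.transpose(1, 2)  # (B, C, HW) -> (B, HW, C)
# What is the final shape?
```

Input: (3, 96, 5, 24) -> after flatten(2): (3, 96, 120) -> Output: (3, 120, 96)

Answer: (3, 120, 96)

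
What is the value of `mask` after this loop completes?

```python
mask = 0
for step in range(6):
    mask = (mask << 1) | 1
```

Build 6 consecutive 1-bits: 0b111111
`mask` takes the values: 0 → 1 → 3 → 7 → 15 → 31 → 63

Answer: 63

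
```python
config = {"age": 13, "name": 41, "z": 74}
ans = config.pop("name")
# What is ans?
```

Trace:
`config = {"age": 13, "name": 41, "z": 74}` → config = {'age': 13, 'name': 41, 'z': 74}
`ans = config.pop("name")` → config = {'age': 13, 'z': 74}; ans = 41
So ans = 41

Answer: 41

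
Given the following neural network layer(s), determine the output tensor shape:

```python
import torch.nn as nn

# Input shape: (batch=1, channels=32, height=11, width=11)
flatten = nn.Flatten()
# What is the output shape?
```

Input: (1, 32, 11, 11) -> Output: (1, 3872)

Answer: (1, 3872)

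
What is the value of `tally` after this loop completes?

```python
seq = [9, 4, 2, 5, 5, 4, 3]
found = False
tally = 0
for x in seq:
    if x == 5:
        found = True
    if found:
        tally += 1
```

Count elements after first 5 in [9, 4, 2, 5, 5, 4, 3]
`tally` takes the values: 0 → 1 → 2 → 3 → 4

Answer: 4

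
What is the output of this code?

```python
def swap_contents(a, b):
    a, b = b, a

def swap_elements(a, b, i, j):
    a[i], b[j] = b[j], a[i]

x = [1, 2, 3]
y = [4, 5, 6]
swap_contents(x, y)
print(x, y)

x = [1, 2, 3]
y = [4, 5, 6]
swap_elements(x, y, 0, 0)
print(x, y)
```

Key concept: parameter rebinding vs mutation.
Step by step:
`x = [1, 2, 3]` → x = [1, 2, 3]
`y = [4, 5, 6]` → y = [4, 5, 6]
`swap_contents(x, y)` → no visible change to tracked variables
`print(x, y)` → prints [1, 2, 3] [4, 5, 6]
`x = [1, 2, 3]` → x = [1, 2, 3]
`y = [4, 5, 6]` → y = [4, 5, 6]
`swap_elements(x, y, 0, 0)` → x = [4, 2, 3]; y = [1, 5, 6]
`print(x, y)` → prints [4, 2, 3] [1, 5, 6]

Answer:
[1, 2, 3] [4, 5, 6]
[4, 2, 3] [1, 5, 6]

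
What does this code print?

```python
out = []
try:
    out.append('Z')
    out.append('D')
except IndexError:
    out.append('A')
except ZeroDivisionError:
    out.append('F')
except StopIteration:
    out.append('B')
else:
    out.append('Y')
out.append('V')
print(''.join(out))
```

Execution trace: 'Z' (try body) → 'D' (try body, no exception) → 'Y' (else) → 'V' (after the try/except). Output: ZDYV

Answer: ZDYV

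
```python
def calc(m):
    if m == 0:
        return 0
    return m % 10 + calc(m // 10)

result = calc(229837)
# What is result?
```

Sum of digits of 229837: 7 + 3 + 8 + 9 + 2 + 2 = 31

Answer: 31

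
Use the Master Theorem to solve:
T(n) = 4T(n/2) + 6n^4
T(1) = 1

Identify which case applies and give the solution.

a=4, b=2, f(n)=6n^4. log_2(4) = 2. Since c=4 > 2 and the regularity condition holds (4(n/2)^4 = (4/2^4)n^4 with 4/2^4 < 1), Case 3 applies: T(n) = Θ(f(n)) = O(n^4).

Answer: O(n^4) - Case 3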